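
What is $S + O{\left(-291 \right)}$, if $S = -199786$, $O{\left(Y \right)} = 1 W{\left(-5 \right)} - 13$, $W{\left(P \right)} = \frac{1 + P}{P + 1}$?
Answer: $-199798$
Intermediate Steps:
$W{\left(P \right)} = 1$ ($W{\left(P \right)} = \frac{1 + P}{1 + P} = 1$)
$O{\left(Y \right)} = -12$ ($O{\left(Y \right)} = 1 \cdot 1 - 13 = 1 - 13 = -12$)
$S + O{\left(-291 \right)} = -199786 - 12 = -199798$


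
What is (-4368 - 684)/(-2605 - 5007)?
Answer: 1263/1903 ≈ 0.66369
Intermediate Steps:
(-4368 - 684)/(-2605 - 5007) = -5052/(-7612) = -5052*(-1/7612) = 1263/1903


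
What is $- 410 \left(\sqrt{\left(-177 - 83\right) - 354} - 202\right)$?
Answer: $82820 - 410 i \sqrt{614} \approx 82820.0 - 10159.0 i$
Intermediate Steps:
$- 410 \left(\sqrt{\left(-177 - 83\right) - 354} - 202\right) = - 410 \left(\sqrt{-260 - 354} - 202\right) = - 410 \left(\sqrt{-614} - 202\right) = - 410 \left(i \sqrt{614} - 202\right) = - 410 \left(-202 + i \sqrt{614}\right) = 82820 - 410 i \sqrt{614}$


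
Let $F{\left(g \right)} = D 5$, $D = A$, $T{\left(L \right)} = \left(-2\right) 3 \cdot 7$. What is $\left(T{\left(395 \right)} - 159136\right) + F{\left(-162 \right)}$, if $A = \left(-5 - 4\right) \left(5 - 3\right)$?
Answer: $-159268$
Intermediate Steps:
$T{\left(L \right)} = -42$ ($T{\left(L \right)} = \left(-6\right) 7 = -42$)
$A = -18$ ($A = \left(-9\right) 2 = -18$)
$D = -18$
$F{\left(g \right)} = -90$ ($F{\left(g \right)} = \left(-18\right) 5 = -90$)
$\left(T{\left(395 \right)} - 159136\right) + F{\left(-162 \right)} = \left(-42 - 159136\right) - 90 = -159178 - 90 = -159268$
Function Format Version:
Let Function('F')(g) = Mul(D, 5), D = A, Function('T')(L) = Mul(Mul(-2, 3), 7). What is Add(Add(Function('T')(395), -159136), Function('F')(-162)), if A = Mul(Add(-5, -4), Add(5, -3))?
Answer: -159268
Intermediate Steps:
Function('T')(L) = -42 (Function('T')(L) = Mul(-6, 7) = -42)
A = -18 (A = Mul(-9, 2) = -18)
D = -18
Function('F')(g) = -90 (Function('F')(g) = Mul(-18, 5) = -90)
Add(Add(Function('T')(395), -159136), Function('F')(-162)) = Add(Add(-42, -159136), -90) = Add(-159178, -90) = -159268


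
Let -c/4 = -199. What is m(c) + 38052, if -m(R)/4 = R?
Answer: 34868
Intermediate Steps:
c = 796 (c = -4*(-199) = 796)
m(R) = -4*R
m(c) + 38052 = -4*796 + 38052 = -3184 + 38052 = 34868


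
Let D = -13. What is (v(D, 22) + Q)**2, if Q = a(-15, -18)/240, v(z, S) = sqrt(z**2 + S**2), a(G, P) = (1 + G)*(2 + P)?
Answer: 147121/225 + 28*sqrt(653)/15 ≈ 701.57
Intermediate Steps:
v(z, S) = sqrt(S**2 + z**2)
Q = 14/15 (Q = (2 - 18 + 2*(-15) - 15*(-18))/240 = (2 - 18 - 30 + 270)*(1/240) = 224*(1/240) = 14/15 ≈ 0.93333)
(v(D, 22) + Q)**2 = (sqrt(22**2 + (-13)**2) + 14/15)**2 = (sqrt(484 + 169) + 14/15)**2 = (sqrt(653) + 14/15)**2 = (14/15 + sqrt(653))**2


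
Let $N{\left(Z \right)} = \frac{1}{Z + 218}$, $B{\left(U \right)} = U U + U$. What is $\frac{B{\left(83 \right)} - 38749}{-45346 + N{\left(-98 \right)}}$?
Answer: $\frac{3813240}{5441519} \approx 0.70077$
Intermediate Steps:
$B{\left(U \right)} = U + U^{2}$ ($B{\left(U \right)} = U^{2} + U = U + U^{2}$)
$N{\left(Z \right)} = \frac{1}{218 + Z}$
$\frac{B{\left(83 \right)} - 38749}{-45346 + N{\left(-98 \right)}} = \frac{83 \left(1 + 83\right) - 38749}{-45346 + \frac{1}{218 - 98}} = \frac{83 \cdot 84 - 38749}{-45346 + \frac{1}{120}} = \frac{6972 - 38749}{-45346 + \frac{1}{120}} = - \frac{31777}{- \frac{5441519}{120}} = \left(-31777\right) \left(- \frac{120}{5441519}\right) = \frac{3813240}{5441519}$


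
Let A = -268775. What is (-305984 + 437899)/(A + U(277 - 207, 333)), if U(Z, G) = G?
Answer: -131915/268442 ≈ -0.49141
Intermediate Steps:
(-305984 + 437899)/(A + U(277 - 207, 333)) = (-305984 + 437899)/(-268775 + 333) = 131915/(-268442) = 131915*(-1/268442) = -131915/268442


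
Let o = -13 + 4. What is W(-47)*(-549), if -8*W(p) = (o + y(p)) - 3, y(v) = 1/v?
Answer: -310185/376 ≈ -824.96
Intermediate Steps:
o = -9
W(p) = 3/2 - 1/(8*p) (W(p) = -((-9 + 1/p) - 3)/8 = -(-12 + 1/p)/8 = 3/2 - 1/(8*p))
W(-47)*(-549) = ((1/8)*(-1 + 12*(-47))/(-47))*(-549) = ((1/8)*(-1/47)*(-1 - 564))*(-549) = ((1/8)*(-1/47)*(-565))*(-549) = (565/376)*(-549) = -310185/376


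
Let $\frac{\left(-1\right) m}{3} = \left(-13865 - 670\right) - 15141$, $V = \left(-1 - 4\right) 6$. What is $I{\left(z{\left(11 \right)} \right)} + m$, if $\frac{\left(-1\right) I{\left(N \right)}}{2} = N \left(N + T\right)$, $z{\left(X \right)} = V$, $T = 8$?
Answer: $87708$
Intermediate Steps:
$V = -30$ ($V = \left(-5\right) 6 = -30$)
$z{\left(X \right)} = -30$
$I{\left(N \right)} = - 2 N \left(8 + N\right)$ ($I{\left(N \right)} = - 2 N \left(N + 8\right) = - 2 N \left(8 + N\right)$)
$m = 89028$ ($m = - 3 \left(\left(-13865 - 670\right) - 15141\right) = - 3 \left(-14535 - 15141\right) = \left(-3\right) \left(-29676\right) = 89028$)
$I{\left(z{\left(11 \right)} \right)} + m = \left(-2\right) \left(-30\right) \left(8 - 30\right) + 89028 = \left(-2\right) \left(-30\right) \left(-22\right) + 89028 = -1320 + 89028 = 87708$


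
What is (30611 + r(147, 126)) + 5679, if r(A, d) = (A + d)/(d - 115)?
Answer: 399463/11 ≈ 36315.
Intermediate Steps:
r(A, d) = (A + d)/(-115 + d)
(30611 + r(147, 126)) + 5679 = (30611 + (147 + 126)/(-115 + 126)) + 5679 = (30611 + 273/11) + 5679 = 336994/11 + 5679 = 399463/11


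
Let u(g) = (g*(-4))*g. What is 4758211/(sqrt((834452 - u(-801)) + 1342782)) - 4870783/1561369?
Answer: -4870783/1561369 + 4758211*sqrt(4743638)/4743638 ≈ 2181.6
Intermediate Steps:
u(g) = -4*g**2 (u(g) = (-4*g)*g = -4*g**2)
4758211/(sqrt((834452 - u(-801)) + 1342782)) - 4870783/1561369 = 4758211/(sqrt((834452 - (-4)*(-801)**2) + 1342782)) - 4870783/1561369 = 4758211/(sqrt((834452 - (-4)*641601) + 1342782)) - 4870783*1/1561369 = 4758211/(sqrt((834452 - 1*(-2566404)) + 1342782)) - 4870783/1561369 = 4758211/(sqrt((834452 + 2566404) + 1342782)) - 4870783/1561369 = 4758211/(sqrt(3400856 + 1342782)) - 4870783/1561369 = 4758211/(sqrt(4743638)) - 4870783/1561369 = 4758211*(sqrt(4743638)/4743638) - 4870783/1561369 = 4758211*sqrt(4743638)/4743638 - 4870783/1561369 = -4870783/1561369 + 4758211*sqrt(4743638)/4743638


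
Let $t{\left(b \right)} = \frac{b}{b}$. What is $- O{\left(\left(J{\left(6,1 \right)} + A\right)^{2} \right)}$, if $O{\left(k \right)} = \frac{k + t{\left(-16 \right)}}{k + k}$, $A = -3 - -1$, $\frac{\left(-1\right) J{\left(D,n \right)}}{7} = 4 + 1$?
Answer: $- \frac{685}{1369} \approx -0.50037$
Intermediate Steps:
$J{\left(D,n \right)} = -35$ ($J{\left(D,n \right)} = - 7 \left(4 + 1\right) = \left(-7\right) 5 = -35$)
$t{\left(b \right)} = 1$
$A = -2$ ($A = -3 + 1 = -2$)
$O{\left(k \right)} = \frac{1 + k}{2 k}$ ($O{\left(k \right)} = \frac{k + 1}{k + k} = \frac{1 + k}{2 k}$)
$- O{\left(\left(J{\left(6,1 \right)} + A\right)^{2} \right)} = - \frac{1 + \left(-35 - 2\right)^{2}}{2 \left(-35 - 2\right)^{2}} = - \frac{1 + \left(-37\right)^{2}}{2 \left(-37\right)^{2}} = - \frac{1 + 1369}{2 \cdot 1369} = - \frac{1370}{2 \cdot 1369} = \left(-1\right) \frac{685}{1369} = - \frac{685}{1369}$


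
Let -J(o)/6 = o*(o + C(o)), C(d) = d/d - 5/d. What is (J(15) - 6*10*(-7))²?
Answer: 980100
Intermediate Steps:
C(d) = 1 - 5/d
J(o) = -6*o*(o + (-5 + o)/o)
(J(15) - 6*10*(-7))² = ((30 - 6*15 - 6*15²) - 6*10*(-7))² = ((30 - 90 - 6*225) - 60*(-7))² = ((30 - 90 - 1350) + 420)² = (-1410 + 420)² = (-990)² = 980100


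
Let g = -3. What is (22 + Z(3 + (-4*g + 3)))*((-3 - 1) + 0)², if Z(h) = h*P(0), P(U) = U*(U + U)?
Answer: 352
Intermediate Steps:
P(U) = 2*U² (P(U) = U*(2*U) = 2*U²)
Z(h) = 0 (Z(h) = h*(2*0²) = h*(2*0) = h*0 = 0)
(22 + Z(3 + (-4*g + 3)))*((-3 - 1) + 0)² = (22 + 0)*((-3 - 1) + 0)² = 22*(-4 + 0)² = 22*(-4)² = 22*16 = 352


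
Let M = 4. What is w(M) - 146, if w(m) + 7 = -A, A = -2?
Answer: -151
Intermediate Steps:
w(m) = -5 (w(m) = -7 - 1*(-2) = -7 + 2 = -5)
w(M) - 146 = -5 - 146 = -151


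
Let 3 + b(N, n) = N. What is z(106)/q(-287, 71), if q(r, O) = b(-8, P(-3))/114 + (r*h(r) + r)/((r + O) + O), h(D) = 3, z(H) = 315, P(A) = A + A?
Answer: 5206950/129277 ≈ 40.277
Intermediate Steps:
P(A) = 2*A
b(N, n) = -3 + N
q(r, O) = -11/114 + 4*r/(r + 2*O) (q(r, O) = (-3 - 8)/114 + (r*3 + r)/((r + O) + O) = -11*1/114 + (3*r + r)/((O + r) + O) = -11/114 + (4*r)/(r + 2*O) = -11/114 + 4*r/(r + 2*O))
z(106)/q(-287, 71) = 315/(((-22*71 + 445*(-287))/(114*(-287 + 2*71)))) = 315/(((-1562 - 127715)/(114*(-287 + 142)))) = 315/(((1/114)*(-129277)/(-145))) = 315/(((1/114)*(-1/145)*(-129277))) = 315/(129277/16530) = 315*(16530/129277) = 5206950/129277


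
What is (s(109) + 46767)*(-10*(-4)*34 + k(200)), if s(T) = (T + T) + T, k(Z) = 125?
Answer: 69934590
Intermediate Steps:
s(T) = 3*T (s(T) = 2*T + T = 3*T)
(s(109) + 46767)*(-10*(-4)*34 + k(200)) = (3*109 + 46767)*(-10*(-4)*34 + 125) = (327 + 46767)*(40*34 + 125) = 47094*(1360 + 125) = 47094*1485 = 69934590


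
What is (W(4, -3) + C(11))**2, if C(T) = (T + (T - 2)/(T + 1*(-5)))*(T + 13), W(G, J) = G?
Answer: 92416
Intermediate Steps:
C(T) = (13 + T)*(T + (-2 + T)/(-5 + T)) (C(T) = (T + (-2 + T)/(T - 5))*(13 + T) = (T + (-2 + T)/(-5 + T))*(13 + T) = (13 + T)*(T + (-2 + T)/(-5 + T)))
(W(4, -3) + C(11))**2 = (4 + (-26 + 11**3 - 54*11 + 9*11**2)/(-5 + 11))**2 = (4 + (-26 + 1331 - 594 + 9*121)/6)**2 = (4 + (-26 + 1331 - 594 + 1089)/6)**2 = (4 + (1/6)*1800)**2 = (4 + 300)**2 = 304**2 = 92416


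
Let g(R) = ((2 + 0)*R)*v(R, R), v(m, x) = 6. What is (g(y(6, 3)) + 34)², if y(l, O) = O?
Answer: 4900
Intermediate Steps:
g(R) = 12*R (g(R) = ((2 + 0)*R)*6 = (2*R)*6 = 12*R)
(g(y(6, 3)) + 34)² = (12*3 + 34)² = (36 + 34)² = 70² = 4900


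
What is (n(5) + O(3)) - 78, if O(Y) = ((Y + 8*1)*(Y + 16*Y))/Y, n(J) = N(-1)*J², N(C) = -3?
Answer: 34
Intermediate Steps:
n(J) = -3*J²
O(Y) = 136 + 17*Y (O(Y) = ((Y + 8)*(17*Y))/Y = ((8 + Y)*(17*Y))/Y = (17*Y*(8 + Y))/Y = 136 + 17*Y)
(n(5) + O(3)) - 78 = (-3*5² + (136 + 17*3)) - 78 = (-3*25 + (136 + 51)) - 78 = (-75 + 187) - 78 = 112 - 78 = 34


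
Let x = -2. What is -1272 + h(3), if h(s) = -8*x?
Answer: -1256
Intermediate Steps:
h(s) = 16 (h(s) = -8*(-2) = 16)
-1272 + h(3) = -1272 + 16 = -1256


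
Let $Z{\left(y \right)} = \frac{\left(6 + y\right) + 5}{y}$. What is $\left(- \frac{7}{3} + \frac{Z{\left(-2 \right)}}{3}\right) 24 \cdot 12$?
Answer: $-1104$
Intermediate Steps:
$Z{\left(y \right)} = \frac{11 + y}{y}$
$\left(- \frac{7}{3} + \frac{Z{\left(-2 \right)}}{3}\right) 24 \cdot 12 = \left(- \frac{7}{3} + \frac{\frac{1}{-2} \left(11 - 2\right)}{3}\right) 24 \cdot 12 = \left(\left(-7\right) \frac{1}{3} + \left(- \frac{1}{2}\right) 9 \cdot \frac{1}{3}\right) 24 \cdot 12 = \left(- \frac{7}{3} - \frac{3}{2}\right) 24 \cdot 12 = \left(- \frac{23}{6}\right) 24 \cdot 12 = \left(-92\right) 12 = -1104$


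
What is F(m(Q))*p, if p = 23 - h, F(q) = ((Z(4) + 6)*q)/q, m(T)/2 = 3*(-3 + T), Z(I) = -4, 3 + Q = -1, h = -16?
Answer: 78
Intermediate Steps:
Q = -4 (Q = -3 - 1 = -4)
m(T) = -18 + 6*T (m(T) = 2*(3*(-3 + T)) = 2*(-9 + 3*T) = -18 + 6*T)
F(q) = 2 (F(q) = ((-4 + 6)*q)/q = (2*q)/q = 2)
p = 39 (p = 23 - 1*(-16) = 23 + 16 = 39)
F(m(Q))*p = 2*39 = 78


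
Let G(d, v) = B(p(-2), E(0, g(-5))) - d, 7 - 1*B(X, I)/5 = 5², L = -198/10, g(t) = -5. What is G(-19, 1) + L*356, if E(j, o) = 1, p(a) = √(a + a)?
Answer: -35599/5 ≈ -7119.8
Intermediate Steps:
p(a) = √2*√a (p(a) = √(2*a) = √2*√a)
L = -99/5 (L = -198*⅒ = -99/5 ≈ -19.800)
B(X, I) = -90 (B(X, I) = 35 - 5*5² = 35 - 5*25 = 35 - 125 = -90)
G(d, v) = -90 - d
G(-19, 1) + L*356 = (-90 - 1*(-19)) - 99/5*356 = (-90 + 19) - 35244/5 = -71 - 35244/5 = -35599/5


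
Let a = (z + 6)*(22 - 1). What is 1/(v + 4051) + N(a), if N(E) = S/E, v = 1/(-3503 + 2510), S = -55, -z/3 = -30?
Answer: -109621711/4054823136 ≈ -0.027035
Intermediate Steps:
z = 90 (z = -3*(-30) = 90)
a = 2016 (a = (90 + 6)*(22 - 1) = 96*21 = 2016)
v = -1/993 (v = 1/(-993) = -1/993 ≈ -0.0010071)
N(E) = -55/E
1/(v + 4051) + N(a) = 1/(-1/993 + 4051) - 55/2016 = 1/(4022642/993) - 55*1/2016 = 993/4022642 - 55/2016 = -109621711/4054823136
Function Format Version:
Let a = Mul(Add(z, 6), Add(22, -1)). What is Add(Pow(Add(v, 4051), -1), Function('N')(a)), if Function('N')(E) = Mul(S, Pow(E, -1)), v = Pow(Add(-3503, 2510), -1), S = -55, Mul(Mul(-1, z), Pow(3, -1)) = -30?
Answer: Rational(-109621711, 4054823136) ≈ -0.027035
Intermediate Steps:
z = 90 (z = Mul(-3, -30) = 90)
a = 2016 (a = Mul(Add(90, 6), Add(22, -1)) = Mul(96, 21) = 2016)
v = Rational(-1, 993) (v = Pow(-993, -1) = Rational(-1, 993) ≈ -0.0010071)
Function('N')(E) = Mul(-55, Pow(E, -1))
Add(Pow(Add(v, 4051), -1), Function('N')(a)) = Add(Pow(Add(Rational(-1, 993), 4051), -1), Mul(-55, Pow(2016, -1))) = Add(Pow(Rational(4022642, 993), -1), Mul(-55, Rational(1, 2016))) = Add(Rational(993, 4022642), Rational(-55, 2016)) = Rational(-109621711, 4054823136)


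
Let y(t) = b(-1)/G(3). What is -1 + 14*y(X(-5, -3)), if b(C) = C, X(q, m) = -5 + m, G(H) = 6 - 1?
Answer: -19/5 ≈ -3.8000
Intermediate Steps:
G(H) = 5
y(t) = -⅕ (y(t) = -1/5 = -1*⅕ = -⅕)
-1 + 14*y(X(-5, -3)) = -1 + 14*(-⅕) = -1 - 14/5 = -19/5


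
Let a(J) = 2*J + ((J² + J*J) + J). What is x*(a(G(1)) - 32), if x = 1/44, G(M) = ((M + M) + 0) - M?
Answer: -27/44 ≈ -0.61364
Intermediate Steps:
G(M) = M (G(M) = (2*M + 0) - M = 2*M - M = M)
a(J) = 2*J² + 3*J (a(J) = 2*J + ((J² + J²) + J) = 2*J + (2*J² + J) = 2*J + (J + 2*J²) = 2*J² + 3*J)
x = 1/44 ≈ 0.022727
x*(a(G(1)) - 32) = (1*(3 + 2*1) - 32)/44 = (1*(3 + 2) - 32)/44 = (1*5 - 32)/44 = (5 - 32)/44 = (1/44)*(-27) = -27/44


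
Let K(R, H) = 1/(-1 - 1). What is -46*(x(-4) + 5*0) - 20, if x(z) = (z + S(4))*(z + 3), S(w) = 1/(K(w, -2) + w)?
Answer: -1336/7 ≈ -190.86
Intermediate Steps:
K(R, H) = -1/2 (K(R, H) = 1/(-2) = -1/2)
S(w) = 1/(-1/2 + w)
x(z) = (3 + z)*(2/7 + z) (x(z) = (z + 2/(-1 + 2*4))*(z + 3) = (z + 2/(-1 + 8))*(3 + z) = (z + 2/7)*(3 + z) = (2/7 + z)*(3 + z) = (3 + z)*(2/7 + z))
-46*(x(-4) + 5*0) - 20 = -46*((6/7 + (-4)**2 + (23/7)*(-4)) + 5*0) - 20 = -46*((6/7 + 16 - 92/7) + 0) - 20 = -46*(26/7 + 0) - 20 = -46*26/7 - 20 = -1196/7 - 20 = -1336/7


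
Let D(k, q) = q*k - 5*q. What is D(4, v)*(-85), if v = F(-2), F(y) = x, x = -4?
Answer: -340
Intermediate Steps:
F(y) = -4
v = -4
D(k, q) = -5*q + k*q (D(k, q) = k*q - 5*q = -5*q + k*q)
D(4, v)*(-85) = -4*(-5 + 4)*(-85) = -4*(-1)*(-85) = 4*(-85) = -340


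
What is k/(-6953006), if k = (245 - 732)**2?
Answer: -237169/6953006 ≈ -0.034110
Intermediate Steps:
k = 237169 (k = (-487)**2 = 237169)
k/(-6953006) = 237169/(-6953006) = 237169*(-1/6953006) = -237169/6953006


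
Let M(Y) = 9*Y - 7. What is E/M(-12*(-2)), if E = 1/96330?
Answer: 1/20132970 ≈ 4.9670e-8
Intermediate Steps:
M(Y) = -7 + 9*Y
E = 1/96330 ≈ 1.0381e-5
E/M(-12*(-2)) = 1/(96330*(-7 + 9*(-12*(-2)))) = 1/(96330*(-7 + 9*24)) = 1/(96330*(-7 + 216)) = (1/96330)/209 = (1/96330)*(1/209) = 1/20132970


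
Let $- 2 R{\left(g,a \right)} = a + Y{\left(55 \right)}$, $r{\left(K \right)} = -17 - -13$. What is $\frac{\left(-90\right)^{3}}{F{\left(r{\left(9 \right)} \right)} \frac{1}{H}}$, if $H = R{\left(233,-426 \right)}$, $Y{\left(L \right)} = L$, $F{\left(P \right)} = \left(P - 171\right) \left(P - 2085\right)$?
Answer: $- \frac{772740}{2089} \approx -369.91$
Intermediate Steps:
$r{\left(K \right)} = -4$ ($r{\left(K \right)} = -17 + 13 = -4$)
$F{\left(P \right)} = \left(-2085 + P\right) \left(-171 + P\right)$ ($F{\left(P \right)} = \left(-171 + P\right) \left(-2085 + P\right) = \left(-2085 + P\right) \left(-171 + P\right)$)
$R{\left(g,a \right)} = - \frac{55}{2} - \frac{a}{2}$ ($R{\left(g,a \right)} = - \frac{a + 55}{2} = - \frac{55 + a}{2} = - \frac{55}{2} - \frac{a}{2}$)
$H = \frac{371}{2}$ ($H = - \frac{55}{2} - -213 = - \frac{55}{2} + 213 = \frac{371}{2} \approx 185.5$)
$\frac{\left(-90\right)^{3}}{F{\left(r{\left(9 \right)} \right)} \frac{1}{H}} = \frac{\left(-90\right)^{3}}{\left(356535 + \left(-4\right)^{2} - -9024\right) \frac{1}{\frac{371}{2}}} = - \frac{729000}{\left(356535 + 16 + 9024\right) \frac{2}{371}} = - \frac{729000}{365575 \cdot \frac{2}{371}} = - \frac{729000}{\frac{104450}{53}} = \left(-729000\right) \frac{53}{104450} = - \frac{772740}{2089}$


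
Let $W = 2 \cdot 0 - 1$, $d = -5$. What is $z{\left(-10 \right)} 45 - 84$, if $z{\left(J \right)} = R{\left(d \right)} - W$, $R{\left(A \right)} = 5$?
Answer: $186$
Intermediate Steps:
$W = -1$ ($W = 0 - 1 = -1$)
$z{\left(J \right)} = 6$ ($z{\left(J \right)} = 5 - -1 = 5 + 1 = 6$)
$z{\left(-10 \right)} 45 - 84 = 6 \cdot 45 - 84 = 270 - 84 = 186$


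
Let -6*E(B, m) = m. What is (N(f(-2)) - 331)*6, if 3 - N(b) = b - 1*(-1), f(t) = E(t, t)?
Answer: -1976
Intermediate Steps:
E(B, m) = -m/6
f(t) = -t/6
N(b) = 2 - b (N(b) = 3 - (b - 1*(-1)) = 3 - (b + 1) = 3 - (1 + b) = 3 + (-1 - b) = 2 - b)
(N(f(-2)) - 331)*6 = ((2 - (-1)*(-2)/6) - 331)*6 = ((2 - 1*⅓) - 331)*6 = ((2 - ⅓) - 331)*6 = (5/3 - 331)*6 = -988/3*6 = -1976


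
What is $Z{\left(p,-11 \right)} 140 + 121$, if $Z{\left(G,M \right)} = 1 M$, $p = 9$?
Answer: $-1419$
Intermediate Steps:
$Z{\left(G,M \right)} = M$
$Z{\left(p,-11 \right)} 140 + 121 = \left(-11\right) 140 + 121 = -1540 + 121 = -1419$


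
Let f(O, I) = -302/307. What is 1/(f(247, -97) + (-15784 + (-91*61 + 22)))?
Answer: -307/6543393 ≈ -4.6918e-5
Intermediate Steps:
f(O, I) = -302/307 (f(O, I) = -302*1/307 = -302/307)
1/(f(247, -97) + (-15784 + (-91*61 + 22))) = 1/(-302/307 + (-15784 + (-91*61 + 22))) = 1/(-302/307 + (-15784 + (-5551 + 22))) = 1/(-302/307 + (-15784 - 5529)) = 1/(-302/307 - 21313) = 1/(-6543393/307) = -307/6543393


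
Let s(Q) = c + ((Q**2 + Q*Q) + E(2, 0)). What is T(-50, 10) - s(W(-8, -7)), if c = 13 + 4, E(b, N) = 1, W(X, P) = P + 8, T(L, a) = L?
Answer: -70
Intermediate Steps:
W(X, P) = 8 + P
c = 17
s(Q) = 18 + 2*Q**2 (s(Q) = 17 + ((Q**2 + Q*Q) + 1) = 17 + ((Q**2 + Q**2) + 1) = 17 + (2*Q**2 + 1) = 17 + (1 + 2*Q**2) = 18 + 2*Q**2)
T(-50, 10) - s(W(-8, -7)) = -50 - (18 + 2*(8 - 7)**2) = -50 - (18 + 2*1**2) = -50 - (18 + 2*1) = -50 - (18 + 2) = -50 - 1*20 = -50 - 20 = -70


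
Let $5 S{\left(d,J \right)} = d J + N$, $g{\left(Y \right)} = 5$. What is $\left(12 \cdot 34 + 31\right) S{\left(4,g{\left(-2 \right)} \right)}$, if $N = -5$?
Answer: $1317$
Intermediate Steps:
$S{\left(d,J \right)} = -1 + \frac{J d}{5}$ ($S{\left(d,J \right)} = \frac{d J - 5}{5} = \frac{J d - 5}{5} = \frac{-5 + J d}{5} = -1 + \frac{J d}{5}$)
$\left(12 \cdot 34 + 31\right) S{\left(4,g{\left(-2 \right)} \right)} = \left(12 \cdot 34 + 31\right) \left(-1 + \frac{1}{5} \cdot 5 \cdot 4\right) = \left(408 + 31\right) \left(-1 + 4\right) = 439 \cdot 3 = 1317$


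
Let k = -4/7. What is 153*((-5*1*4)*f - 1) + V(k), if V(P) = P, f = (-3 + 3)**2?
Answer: -1075/7 ≈ -153.57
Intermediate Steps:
f = 0 (f = 0**2 = 0)
k = -4/7 (k = -4*1/7 = -4/7 ≈ -0.57143)
153*((-5*1*4)*f - 1) + V(k) = 153*((-5*1*4)*0 - 1) - 4/7 = 153*(-5*4*0 - 1) - 4/7 = 153*(-20*0 - 1) - 4/7 = 153*(0 - 1) - 4/7 = 153*(-1) - 4/7 = -153 - 4/7 = -1075/7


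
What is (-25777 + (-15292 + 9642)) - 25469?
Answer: -56896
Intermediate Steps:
(-25777 + (-15292 + 9642)) - 25469 = (-25777 - 5650) - 25469 = -31427 - 25469 = -56896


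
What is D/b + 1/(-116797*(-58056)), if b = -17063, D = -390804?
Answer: 2649950722869191/115700221041816 ≈ 22.904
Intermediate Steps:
D/b + 1/(-116797*(-58056)) = -390804/(-17063) + 1/(-116797*(-58056)) = -390804*(-1/17063) - 1/116797*(-1/58056) = 390804/17063 + 1/6780766632 = 2649950722869191/115700221041816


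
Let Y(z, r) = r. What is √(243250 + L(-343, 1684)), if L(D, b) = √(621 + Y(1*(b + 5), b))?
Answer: √(243250 + √2305) ≈ 493.25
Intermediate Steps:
L(D, b) = √(621 + b)
√(243250 + L(-343, 1684)) = √(243250 + √(621 + 1684)) = √(243250 + √2305)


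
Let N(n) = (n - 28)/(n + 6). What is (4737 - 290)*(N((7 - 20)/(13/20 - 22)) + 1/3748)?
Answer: -5733201363/311084 ≈ -18430.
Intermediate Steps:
N(n) = (-28 + n)/(6 + n)
(4737 - 290)*(N((7 - 20)/(13/20 - 22)) + 1/3748) = (4737 - 290)*((-28 + (7 - 20)/(13/20 - 22))/(6 + (7 - 20)/(13/20 - 22)) + 1/3748) = 4447*((-28 - 13/(13*(1/20) - 22))/(6 - 13/(13*(1/20) - 22)) + 1/3748) = 4447*((-28 - 13/(13/20 - 22))/(6 - 13/(13/20 - 22)) + 1/3748) = 4447*((-28 - 13/(-427/20))/(6 - 13/(-427/20)) + 1/3748) = 4447*((-28 - 13*(-20/427))/(6 - 13*(-20/427)) + 1/3748) = 4447*((-28 + 260/427)/(6 + 260/427) + 1/3748) = 4447*(-11696/427/(2822/427) + 1/3748) = 4447*((427/2822)*(-11696/427) + 1/3748) = 4447*(-344/83 + 1/3748) = 4447*(-1289229/311084) = -5733201363/311084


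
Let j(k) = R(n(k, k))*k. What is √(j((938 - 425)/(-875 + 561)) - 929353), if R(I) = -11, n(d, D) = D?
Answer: I*√91628716486/314 ≈ 964.02*I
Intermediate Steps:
j(k) = -11*k
√(j((938 - 425)/(-875 + 561)) - 929353) = √(-11*(938 - 425)/(-875 + 561) - 929353) = √(-5643/(-314) - 929353) = √(-5643*(-1)/314 - 929353) = √(-11*(-513/314) - 929353) = √(5643/314 - 929353) = √(-291811199/314) = I*√91628716486/314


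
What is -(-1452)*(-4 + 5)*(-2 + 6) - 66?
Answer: 5742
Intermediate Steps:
-(-1452)*(-4 + 5)*(-2 + 6) - 66 = -(-1452)*1*4 - 66 = -(-1452)*4 - 66 = -132*(-44) - 66 = 5808 - 66 = 5742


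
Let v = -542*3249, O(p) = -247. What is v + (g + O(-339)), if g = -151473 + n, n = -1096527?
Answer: -3009205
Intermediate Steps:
g = -1248000 (g = -151473 - 1096527 = -1248000)
v = -1760958
v + (g + O(-339)) = -1760958 + (-1248000 - 247) = -1760958 - 1248247 = -3009205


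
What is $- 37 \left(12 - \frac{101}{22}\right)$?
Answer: $- \frac{6031}{22} \approx -274.14$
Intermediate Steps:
$- 37 \left(12 - \frac{101}{22}\right) = \left(-37\right) \frac{163}{22} = - \frac{6031}{22}$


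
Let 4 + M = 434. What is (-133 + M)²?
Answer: 88209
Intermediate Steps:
M = 430 (M = -4 + 434 = 430)
(-133 + M)² = (-133 + 430)² = 297² = 88209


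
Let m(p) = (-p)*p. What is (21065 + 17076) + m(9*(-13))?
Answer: 24452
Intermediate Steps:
m(p) = -p²
(21065 + 17076) + m(9*(-13)) = (21065 + 17076) - (9*(-13))² = 38141 - 1*(-117)² = 38141 - 1*13689 = 38141 - 13689 = 24452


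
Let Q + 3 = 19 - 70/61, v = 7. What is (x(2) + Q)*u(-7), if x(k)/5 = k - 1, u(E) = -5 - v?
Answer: -14532/61 ≈ -238.23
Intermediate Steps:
u(E) = -12 (u(E) = -5 - 1*7 = -5 - 7 = -12)
x(k) = -5 + 5*k (x(k) = 5*(k - 1) = 5*(-1 + k) = -5 + 5*k)
Q = 906/61 (Q = -3 + (19 - 70/61) = -3 + 1089/61 = 906/61 ≈ 14.852)
(x(2) + Q)*u(-7) = ((-5 + 5*2) + 906/61)*(-12) = ((-5 + 10) + 906/61)*(-12) = (5 + 906/61)*(-12) = (1211/61)*(-12) = -14532/61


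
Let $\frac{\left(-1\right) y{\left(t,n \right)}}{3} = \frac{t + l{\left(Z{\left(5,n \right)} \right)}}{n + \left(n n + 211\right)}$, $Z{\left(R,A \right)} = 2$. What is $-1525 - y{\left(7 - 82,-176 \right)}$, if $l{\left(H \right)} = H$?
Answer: $- \frac{15763998}{10337} \approx -1525.0$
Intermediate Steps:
$y{\left(t,n \right)} = - \frac{3 \left(2 + t\right)}{211 + n + n^{2}}$ ($y{\left(t,n \right)} = - 3 \frac{t + 2}{n + \left(n n + 211\right)} = - 3 \frac{2 + t}{n + \left(n^{2} + 211\right)} = - 3 \frac{2 + t}{n + \left(211 + n^{2}\right)} = - 3 \frac{2 + t}{211 + n + n^{2}} = - \frac{3 \left(2 + t\right)}{211 + n + n^{2}}$)
$-1525 - y{\left(7 - 82,-176 \right)} = -1525 - \frac{3 \left(-2 - \left(7 - 82\right)\right)}{211 - 176 + \left(-176\right)^{2}} = -1525 - \frac{3 \left(-2 - -75\right)}{211 - 176 + 30976} = -1525 - \frac{3 \left(-2 + 75\right)}{31011} = -1525 - 3 \cdot \frac{1}{31011} \cdot 73 = -1525 - \frac{73}{10337} = - \frac{15763998}{10337}$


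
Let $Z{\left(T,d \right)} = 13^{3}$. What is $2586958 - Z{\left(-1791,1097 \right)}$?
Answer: $2584761$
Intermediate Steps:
$Z{\left(T,d \right)} = 2197$
$2586958 - Z{\left(-1791,1097 \right)} = 2586958 - 2197 = 2584761$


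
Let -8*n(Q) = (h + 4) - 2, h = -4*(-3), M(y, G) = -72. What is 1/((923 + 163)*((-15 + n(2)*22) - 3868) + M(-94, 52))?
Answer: -1/4258821 ≈ -2.3481e-7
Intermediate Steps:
h = 12
n(Q) = -7/4 (n(Q) = -((12 + 4) - 2)/8 = -(16 - 2)/8 = -1/8*14 = -7/4)
1/((923 + 163)*((-15 + n(2)*22) - 3868) + M(-94, 52)) = 1/((923 + 163)*((-15 - 7/4*22) - 3868) - 72) = 1/(1086*((-15 - 77/2) - 3868) - 72) = 1/(1086*(-107/2 - 3868) - 72) = 1/(1086*(-7843/2) - 72) = 1/(-4258749 - 72) = 1/(-4258821) = -1/4258821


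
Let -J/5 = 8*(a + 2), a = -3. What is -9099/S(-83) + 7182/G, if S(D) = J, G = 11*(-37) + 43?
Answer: -128547/520 ≈ -247.21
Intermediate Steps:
G = -364 (G = -407 + 43 = -364)
J = 40 (J = -40*(-3 + 2) = -40*(-1) = -5*(-8) = 40)
S(D) = 40
-9099/S(-83) + 7182/G = -9099/40 + 7182/(-364) = -9099*1/40 + 7182*(-1/364) = -9099/40 - 513/26 = -128547/520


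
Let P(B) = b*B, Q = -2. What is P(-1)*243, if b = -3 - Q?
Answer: 243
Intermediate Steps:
b = -1 (b = -3 - 1*(-2) = -3 + 2 = -1)
P(B) = -B
P(-1)*243 = -1*(-1)*243 = 1*243 = 243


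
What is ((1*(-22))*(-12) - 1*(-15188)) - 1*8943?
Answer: 6509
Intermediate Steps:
((1*(-22))*(-12) - 1*(-15188)) - 1*8943 = (-22*(-12) + 15188) - 8943 = (264 + 15188) - 8943 = 15452 - 8943 = 6509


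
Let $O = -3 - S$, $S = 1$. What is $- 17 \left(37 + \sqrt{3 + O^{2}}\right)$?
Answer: $-629 - 17 \sqrt{19} \approx -703.1$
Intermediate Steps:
$O = -4$ ($O = -3 - 1 = -4$)
$- 17 \left(37 + \sqrt{3 + O^{2}}\right) = - 17 \left(37 + \sqrt{3 + \left(-4\right)^{2}}\right) = - 17 \left(37 + \sqrt{3 + 16}\right) = - 17 \left(37 + \sqrt{19}\right) = -629 - 17 \sqrt{19}$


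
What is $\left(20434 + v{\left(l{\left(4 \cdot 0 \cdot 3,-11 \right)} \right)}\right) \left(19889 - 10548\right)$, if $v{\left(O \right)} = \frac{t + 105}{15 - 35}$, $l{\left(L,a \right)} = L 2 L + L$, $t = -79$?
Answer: $\frac{1908618507}{10} \approx 1.9086 \cdot 10^{8}$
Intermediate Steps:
$l{\left(L,a \right)} = L + 2 L^{2}$ ($l{\left(L,a \right)} = 2 L L + L = 2 L^{2} + L = L + 2 L^{2}$)
$v{\left(O \right)} = - \frac{13}{10}$ ($v{\left(O \right)} = \frac{-79 + 105}{15 - 35} = \frac{26}{-20} = 26 \left(- \frac{1}{20}\right) = - \frac{13}{10}$)
$\left(20434 + v{\left(l{\left(4 \cdot 0 \cdot 3,-11 \right)} \right)}\right) \left(19889 - 10548\right) = \left(20434 - \frac{13}{10}\right) \left(19889 - 10548\right) = \frac{204327}{10} \cdot 9341 = \frac{1908618507}{10}$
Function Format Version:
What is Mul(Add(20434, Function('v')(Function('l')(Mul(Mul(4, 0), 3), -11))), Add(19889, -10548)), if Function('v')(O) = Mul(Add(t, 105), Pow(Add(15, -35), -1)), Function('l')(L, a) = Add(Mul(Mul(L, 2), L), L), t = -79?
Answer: Rational(1908618507, 10) ≈ 1.9086e+8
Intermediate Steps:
Function('l')(L, a) = Add(L, Mul(2, Pow(L, 2))) (Function('l')(L, a) = Add(Mul(Mul(2, L), L), L) = Add(Mul(2, Pow(L, 2)), L) = Add(L, Mul(2, Pow(L, 2))))
Function('v')(O) = Rational(-13, 10) (Function('v')(O) = Mul(Add(-79, 105), Pow(Add(15, -35), -1)) = Mul(26, Pow(-20, -1)) = Mul(26, Rational(-1, 20)) = Rational(-13, 10))
Mul(Add(20434, Function('v')(Function('l')(Mul(Mul(4, 0), 3), -11))), Add(19889, -10548)) = Mul(Add(20434, Rational(-13, 10)), Add(19889, -10548)) = Mul(Rational(204327, 10), 9341) = Rational(1908618507, 10)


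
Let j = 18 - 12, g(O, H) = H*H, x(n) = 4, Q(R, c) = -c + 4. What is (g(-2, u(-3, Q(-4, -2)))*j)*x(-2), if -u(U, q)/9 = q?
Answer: 69984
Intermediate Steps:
Q(R, c) = 4 - c
u(U, q) = -9*q
g(O, H) = H**2
j = 6
(g(-2, u(-3, Q(-4, -2)))*j)*x(-2) = ((-9*(4 - 1*(-2)))**2*6)*4 = ((-9*(4 + 2))**2*6)*4 = ((-9*6)**2*6)*4 = ((-54)**2*6)*4 = (2916*6)*4 = 17496*4 = 69984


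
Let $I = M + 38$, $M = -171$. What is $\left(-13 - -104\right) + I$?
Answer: $-42$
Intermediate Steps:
$I = -133$ ($I = -171 + 38 = -133$)
$\left(-13 - -104\right) + I = \left(-13 - -104\right) - 133 = \left(-13 + 104\right) - 133 = 91 - 133 = -42$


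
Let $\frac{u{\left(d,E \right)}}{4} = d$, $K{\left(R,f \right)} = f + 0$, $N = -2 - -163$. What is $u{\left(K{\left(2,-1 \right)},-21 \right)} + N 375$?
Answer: $60371$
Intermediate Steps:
$N = 161$ ($N = -2 + 163 = 161$)
$K{\left(R,f \right)} = f$
$u{\left(d,E \right)} = 4 d$
$u{\left(K{\left(2,-1 \right)},-21 \right)} + N 375 = 4 \left(-1\right) + 161 \cdot 375 = -4 + 60375 = 60371$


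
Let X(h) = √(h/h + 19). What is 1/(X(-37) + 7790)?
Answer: 779/6068408 - √5/30342040 ≈ 0.00012830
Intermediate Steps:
X(h) = 2*√5 (X(h) = √(1 + 19) = √20 = 2*√5)
1/(X(-37) + 7790) = 1/(2*√5 + 7790) = 1/(7790 + 2*√5)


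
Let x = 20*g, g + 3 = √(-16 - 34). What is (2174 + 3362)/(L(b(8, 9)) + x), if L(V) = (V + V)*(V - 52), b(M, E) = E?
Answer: -1154256/178889 - 138400*I*√2/178889 ≈ -6.4524 - 1.0941*I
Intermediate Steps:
L(V) = 2*V*(-52 + V) (L(V) = (2*V)*(-52 + V) = 2*V*(-52 + V))
g = -3 + 5*I*√2 (g = -3 + √(-16 - 34) = -3 + √(-50) = -3 + 5*I*√2 ≈ -3.0 + 7.0711*I)
x = -60 + 100*I*√2 (x = 20*(-3 + 5*I*√2) = -60 + 100*I*√2 ≈ -60.0 + 141.42*I)
(2174 + 3362)/(L(b(8, 9)) + x) = (2174 + 3362)/(2*9*(-52 + 9) + (-60 + 100*I*√2)) = 5536/(2*9*(-43) + (-60 + 100*I*√2)) = 5536/(-774 + (-60 + 100*I*√2)) = 5536/(-834 + 100*I*√2)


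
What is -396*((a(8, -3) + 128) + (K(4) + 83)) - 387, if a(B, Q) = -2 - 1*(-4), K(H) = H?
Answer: -86319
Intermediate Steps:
a(B, Q) = 2 (a(B, Q) = -2 + 4 = 2)
-396*((a(8, -3) + 128) + (K(4) + 83)) - 387 = -396*((2 + 128) + (4 + 83)) - 387 = -396*(130 + 87) - 387 = -396*217 - 387 = -85932 - 387 = -86319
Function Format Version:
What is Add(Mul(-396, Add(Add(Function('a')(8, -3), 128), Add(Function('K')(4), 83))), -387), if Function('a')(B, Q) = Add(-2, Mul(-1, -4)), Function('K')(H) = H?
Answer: -86319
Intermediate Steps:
Function('a')(B, Q) = 2 (Function('a')(B, Q) = Add(-2, 4) = 2)
Add(Mul(-396, Add(Add(Function('a')(8, -3), 128), Add(Function('K')(4), 83))), -387) = Add(Mul(-396, Add(Add(2, 128), Add(4, 83))), -387) = Add(Mul(-396, Add(130, 87)), -387) = Add(Mul(-396, 217), -387) = Add(-85932, -387) = -86319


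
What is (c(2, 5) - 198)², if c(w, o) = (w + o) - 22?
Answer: 45369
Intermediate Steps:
c(w, o) = -22 + o + w (c(w, o) = (o + w) - 22 = -22 + o + w)
(c(2, 5) - 198)² = ((-22 + 5 + 2) - 198)² = (-15 - 198)² = (-213)² = 45369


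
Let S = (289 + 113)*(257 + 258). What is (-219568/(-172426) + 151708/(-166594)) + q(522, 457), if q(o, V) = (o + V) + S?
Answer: 1493774362923295/7181284261 ≈ 2.0801e+5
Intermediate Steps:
S = 207030 (S = 402*515 = 207030)
q(o, V) = 207030 + V + o (q(o, V) = (o + V) + 207030 = (V + o) + 207030 = 207030 + V + o)
(-219568/(-172426) + 151708/(-166594)) + q(522, 457) = (-219568/(-172426) + 151708/(-166594)) + (207030 + 457 + 522) = (-219568*(-1/172426) + 151708*(-1/166594)) + 208009 = (109784/86213 - 75854/83297) + 208009 = 2605076946/7181284261 + 208009 = 1493774362923295/7181284261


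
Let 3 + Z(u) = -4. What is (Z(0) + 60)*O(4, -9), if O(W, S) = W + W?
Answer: 424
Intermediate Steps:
Z(u) = -7 (Z(u) = -3 - 4 = -7)
O(W, S) = 2*W
(Z(0) + 60)*O(4, -9) = (-7 + 60)*(2*4) = 53*8 = 424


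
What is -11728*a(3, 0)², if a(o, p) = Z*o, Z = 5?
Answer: -2638800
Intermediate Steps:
a(o, p) = 5*o
-11728*a(3, 0)² = -11728*(5*3)² = -11728*15² = -11728*225 = -2638800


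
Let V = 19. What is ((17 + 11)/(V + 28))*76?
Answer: 2128/47 ≈ 45.277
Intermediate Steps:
((17 + 11)/(V + 28))*76 = ((17 + 11)/(19 + 28))*76 = (28/47)*76 = 2128/47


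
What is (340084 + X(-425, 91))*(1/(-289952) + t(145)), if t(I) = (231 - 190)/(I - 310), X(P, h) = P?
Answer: -4037933104823/47842080 ≈ -84401.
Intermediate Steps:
t(I) = 41/(-310 + I)
(340084 + X(-425, 91))*(1/(-289952) + t(145)) = (340084 - 425)*(1/(-289952) + 41/(-310 + 145)) = 339659*(-1/289952 + 41/(-165)) = 339659*(-1/289952 + 41*(-1/165)) = 339659*(-1/289952 - 41/165) = 339659*(-11888197/47842080) = -4037933104823/47842080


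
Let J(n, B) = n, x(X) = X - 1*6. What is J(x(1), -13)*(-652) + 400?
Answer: 3660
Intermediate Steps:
x(X) = -6 + X (x(X) = X - 6 = -6 + X)
J(x(1), -13)*(-652) + 400 = (-6 + 1)*(-652) + 400 = -5*(-652) + 400 = 3260 + 400 = 3660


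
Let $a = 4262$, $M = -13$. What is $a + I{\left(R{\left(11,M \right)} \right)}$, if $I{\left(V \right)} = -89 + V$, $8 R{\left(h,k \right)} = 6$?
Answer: $\frac{16695}{4} \approx 4173.8$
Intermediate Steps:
$R{\left(h,k \right)} = \frac{3}{4}$ ($R{\left(h,k \right)} = \frac{1}{8} \cdot 6 = \frac{3}{4}$)
$a + I{\left(R{\left(11,M \right)} \right)} = 4262 + \left(-89 + \frac{3}{4}\right) = 4262 - \frac{353}{4} = \frac{16695}{4}$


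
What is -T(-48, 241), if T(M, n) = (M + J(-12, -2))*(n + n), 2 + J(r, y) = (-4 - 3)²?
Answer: 482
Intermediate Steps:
J(r, y) = 47 (J(r, y) = -2 + (-4 - 3)² = -2 + (-7)² = -2 + 49 = 47)
T(M, n) = 2*n*(47 + M) (T(M, n) = (M + 47)*(n + n) = (47 + M)*(2*n) = 2*n*(47 + M))
-T(-48, 241) = -2*241*(47 - 48) = -2*241*(-1) = -1*(-482) = 482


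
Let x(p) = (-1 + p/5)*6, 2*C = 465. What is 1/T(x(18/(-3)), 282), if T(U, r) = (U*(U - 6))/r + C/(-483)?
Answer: 378350/157907 ≈ 2.3960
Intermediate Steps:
C = 465/2 (C = (½)*465 = 465/2 ≈ 232.50)
x(p) = -6 + 6*p/5 (x(p) = (-1 + p*(⅕))*6 = (-1 + p/5)*6 = -6 + 6*p/5)
T(U, r) = -155/322 + U*(-6 + U)/r (T(U, r) = (U*(U - 6))/r + (465/2)/(-483) = (U*(-6 + U))/r + (465/2)*(-1/483) = U*(-6 + U)/r - 155/322 = -155/322 + U*(-6 + U)/r)
1/T(x(18/(-3)), 282) = 1/(((-6 + 6*(18/(-3))/5)² - 6*(-6 + 6*(18/(-3))/5) - 155/322*282)/282) = 1/(((-6 + 6*(18*(-⅓))/5)² - 6*(-6 + 6*(18*(-⅓))/5) - 21855/161)/282) = 1/(((-6 + (6/5)*(-6))² - 6*(-6 + (6/5)*(-6)) - 21855/161)/282) = 1/(((-6 - 36/5)² - 6*(-6 - 36/5) - 21855/161)/282) = 1/(((-66/5)² - 6*(-66/5) - 21855/161)/282) = 1/((4356/25 + 396/5 - 21855/161)/282) = 1/((1/282)*(473721/4025)) = 1/(157907/378350) = 378350/157907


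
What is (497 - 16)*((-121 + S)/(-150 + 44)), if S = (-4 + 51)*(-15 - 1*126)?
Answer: 1622894/53 ≈ 30621.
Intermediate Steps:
S = -6627 (S = 47*(-15 - 126) = 47*(-141) = -6627)
(497 - 16)*((-121 + S)/(-150 + 44)) = (497 - 16)*((-121 - 6627)/(-150 + 44)) = 481*(-6748/(-106)) = 481*(-6748*(-1/106)) = 481*(3374/53) = 1622894/53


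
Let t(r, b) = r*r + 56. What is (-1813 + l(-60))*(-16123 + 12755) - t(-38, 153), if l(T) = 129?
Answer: 5670212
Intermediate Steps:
t(r, b) = 56 + r² (t(r, b) = r² + 56 = 56 + r²)
(-1813 + l(-60))*(-16123 + 12755) - t(-38, 153) = (-1813 + 129)*(-16123 + 12755) - (56 + (-38)²) = -1684*(-3368) - (56 + 1444) = 5671712 - 1*1500 = 5671712 - 1500 = 5670212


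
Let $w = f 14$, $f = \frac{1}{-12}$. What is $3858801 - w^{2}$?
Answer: $\frac{138916787}{36} \approx 3.8588 \cdot 10^{6}$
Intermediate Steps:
$f = - \frac{1}{12} \approx -0.083333$
$w = - \frac{7}{6}$ ($w = \left(- \frac{1}{12}\right) 14 = - \frac{7}{6} \approx -1.1667$)
$3858801 - w^{2} = 3858801 - \left(- \frac{7}{6}\right)^{2} = 3858801 - \frac{49}{36} = \frac{138916787}{36}$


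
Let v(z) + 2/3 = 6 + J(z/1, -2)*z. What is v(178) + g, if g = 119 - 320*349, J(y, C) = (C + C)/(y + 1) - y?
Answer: -76921837/537 ≈ -1.4324e+5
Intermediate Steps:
J(y, C) = -y + 2*C/(1 + y) (J(y, C) = (2*C)/(1 + y) - y = 2*C/(1 + y) - y = -y + 2*C/(1 + y))
v(z) = 16/3 + z*(-4 - z - z²)/(1 + z) (v(z) = -⅔ + (6 + ((-z/1 - (z/1)² + 2*(-2))/(1 + z/1))*z) = -⅔ + (6 + ((-z - (z*1)² - 4)/(1 + z*1))*z) = -⅔ + (6 + ((-z - z² - 4)/(1 + z))*z) = -⅔ + (6 + ((-4 - z - z²)/(1 + z))*z) = -⅔ + (6 + z*(-4 - z - z²)/(1 + z)) = 16/3 + z*(-4 - z - z²)/(1 + z))
g = -111561 (g = 119 - 111680 = -111561)
v(178) + g = (16 + 16*178 - 3*178*(4 + 178 + 178²))/(3*(1 + 178)) - 111561 = (⅓)*(16 + 2848 - 3*178*(4 + 178 + 31684))/179 - 111561 = (⅓)*(1/179)*(16 + 2848 - 3*178*31866) - 111561 = (⅓)*(1/179)*(16 + 2848 - 17016444) - 111561 = (⅓)*(1/179)*(-17013580) - 111561 = -17013580/537 - 111561 = -76921837/537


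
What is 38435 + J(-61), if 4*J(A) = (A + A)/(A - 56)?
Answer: 8993851/234 ≈ 38435.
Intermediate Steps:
J(A) = A/(2*(-56 + A)) (J(A) = ((A + A)/(A - 56))/4 = ((2*A)/(-56 + A))/4 = (2*A/(-56 + A))/4 = A/(2*(-56 + A)))
38435 + J(-61) = 38435 + (½)*(-61)/(-56 - 61) = 38435 + (½)*(-61)/(-117) = 38435 + (½)*(-61)*(-1/117) = 38435 + 61/234 = 8993851/234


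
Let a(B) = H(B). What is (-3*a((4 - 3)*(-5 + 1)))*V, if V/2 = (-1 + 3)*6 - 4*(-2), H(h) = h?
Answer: 480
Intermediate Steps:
a(B) = B
V = 40 (V = 2*((-1 + 3)*6 - 4*(-2)) = 2*(2*6 + 8) = 2*(12 + 8) = 2*20 = 40)
(-3*a((4 - 3)*(-5 + 1)))*V = -3*(4 - 3)*(-5 + 1)*40 = -3*(-4)*40 = 12*40 = 480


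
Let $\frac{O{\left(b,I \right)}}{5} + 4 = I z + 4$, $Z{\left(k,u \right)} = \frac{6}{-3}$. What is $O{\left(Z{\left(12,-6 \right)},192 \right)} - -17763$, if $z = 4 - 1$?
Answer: $20643$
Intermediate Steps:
$z = 3$ ($z = 4 - 1 = 3$)
$Z{\left(k,u \right)} = -2$ ($Z{\left(k,u \right)} = 6 \left(- \frac{1}{3}\right) = -2$)
$O{\left(b,I \right)} = 15 I$ ($O{\left(b,I \right)} = -20 + 5 \left(I 3 + 4\right) = -20 + 5 \left(3 I + 4\right) = -20 + 5 \left(4 + 3 I\right) = -20 + \left(20 + 15 I\right) = 15 I$)
$O{\left(Z{\left(12,-6 \right)},192 \right)} - -17763 = 15 \cdot 192 - -17763 = 2880 + 17763 = 20643$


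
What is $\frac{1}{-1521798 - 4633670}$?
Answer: $- \frac{1}{6155468} \approx -1.6246 \cdot 10^{-7}$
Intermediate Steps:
$\frac{1}{-1521798 - 4633670} = \frac{1}{-6155468} = - \frac{1}{6155468}$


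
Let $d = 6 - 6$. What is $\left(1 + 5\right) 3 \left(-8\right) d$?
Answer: $0$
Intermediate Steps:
$d = 0$ ($d = 6 - 6 = 0$)
$\left(1 + 5\right) 3 \left(-8\right) d = \left(1 + 5\right) 3 \left(-8\right) 0 = 6 \cdot 3 \left(-8\right) 0 = 18 \left(-8\right) 0 = \left(-144\right) 0 = 0$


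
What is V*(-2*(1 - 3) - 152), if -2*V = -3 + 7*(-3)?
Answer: -1776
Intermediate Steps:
V = 12 (V = -(-3 + 7*(-3))/2 = -(-3 - 21)/2 = -½*(-24) = 12)
V*(-2*(1 - 3) - 152) = 12*(-2*(1 - 3) - 152) = 12*(-2*(-2) - 152) = 12*(4 - 152) = 12*(-148) = -1776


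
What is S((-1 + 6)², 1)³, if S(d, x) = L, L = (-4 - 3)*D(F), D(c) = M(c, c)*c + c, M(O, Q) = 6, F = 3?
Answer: -3176523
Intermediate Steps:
D(c) = 7*c (D(c) = 6*c + c = 7*c)
L = -147 (L = (-4 - 3)*(7*3) = -7*21 = -147)
S(d, x) = -147
S((-1 + 6)², 1)³ = (-147)³ = -3176523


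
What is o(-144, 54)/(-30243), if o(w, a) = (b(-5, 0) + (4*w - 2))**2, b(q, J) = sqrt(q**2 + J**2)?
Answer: -109443/10081 ≈ -10.856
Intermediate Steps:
b(q, J) = sqrt(J**2 + q**2)
o(w, a) = (3 + 4*w)**2 (o(w, a) = (sqrt(0**2 + (-5)**2) + (4*w - 2))**2 = (sqrt(0 + 25) + (-2 + 4*w))**2 = (sqrt(25) + (-2 + 4*w))**2 = (5 + (-2 + 4*w))**2 = (3 + 4*w)**2)
o(-144, 54)/(-30243) = (3 + 4*(-144))**2/(-30243) = (3 - 576)**2*(-1/30243) = (-573)**2*(-1/30243) = 328329*(-1/30243) = -109443/10081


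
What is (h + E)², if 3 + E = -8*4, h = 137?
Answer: 10404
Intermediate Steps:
E = -35 (E = -3 - 8*4 = -3 - 32 = -35)
(h + E)² = (137 - 35)² = 102² = 10404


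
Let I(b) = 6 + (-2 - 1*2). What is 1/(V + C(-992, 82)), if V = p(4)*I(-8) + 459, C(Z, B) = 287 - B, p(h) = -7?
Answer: 1/650 ≈ 0.0015385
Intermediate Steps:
I(b) = 2 (I(b) = 6 + (-2 - 2) = 6 - 4 = 2)
V = 445 (V = -7*2 + 459 = -14 + 459 = 445)
1/(V + C(-992, 82)) = 1/(445 + (287 - 1*82)) = 1/(445 + (287 - 82)) = 1/(445 + 205) = 1/650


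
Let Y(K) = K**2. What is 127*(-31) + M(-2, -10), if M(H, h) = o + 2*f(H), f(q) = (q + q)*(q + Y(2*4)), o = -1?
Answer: -4434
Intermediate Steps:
f(q) = 2*q*(64 + q) (f(q) = (q + q)*(q + (2*4)**2) = (2*q)*(q + 8**2) = (2*q)*(q + 64) = (2*q)*(64 + q) = 2*q*(64 + q))
M(H, h) = -1 + 4*H*(64 + H) (M(H, h) = -1 + 2*(2*H*(64 + H)) = -1 + 4*H*(64 + H))
127*(-31) + M(-2, -10) = 127*(-31) + (-1 + 4*(-2)*(64 - 2)) = -3937 + (-1 + 4*(-2)*62) = -3937 + (-1 - 496) = -3937 - 497 = -4434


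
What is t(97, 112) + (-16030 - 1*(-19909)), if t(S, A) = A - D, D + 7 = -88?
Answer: 4086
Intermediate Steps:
D = -95 (D = -7 - 88 = -95)
t(S, A) = 95 + A (t(S, A) = A - 1*(-95) = A + 95 = 95 + A)
t(97, 112) + (-16030 - 1*(-19909)) = (95 + 112) + (-16030 - 1*(-19909)) = 207 + (-16030 + 19909) = 207 + 3879 = 4086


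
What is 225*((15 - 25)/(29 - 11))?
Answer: -125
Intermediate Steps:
225*((15 - 25)/(29 - 11)) = 225*(-10/18) = 225*(-10*1/18) = 225*(-5/9) = -125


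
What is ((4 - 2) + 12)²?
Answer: 196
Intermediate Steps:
((4 - 2) + 12)² = (2 + 12)² = 14² = 196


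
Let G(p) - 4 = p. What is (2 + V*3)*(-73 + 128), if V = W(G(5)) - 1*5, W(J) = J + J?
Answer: 2255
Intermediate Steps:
G(p) = 4 + p
W(J) = 2*J
V = 13 (V = 2*(4 + 5) - 1*5 = 2*9 - 5 = 18 - 5 = 13)
(2 + V*3)*(-73 + 128) = (2 + 13*3)*(-73 + 128) = (2 + 39)*55 = 41*55 = 2255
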